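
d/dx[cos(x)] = -sin(x)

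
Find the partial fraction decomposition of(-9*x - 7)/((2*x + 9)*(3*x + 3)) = -67/(21*(2*x + 9)) + 2/(21*(x + 1))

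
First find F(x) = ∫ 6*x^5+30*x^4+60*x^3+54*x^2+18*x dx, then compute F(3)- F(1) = 3920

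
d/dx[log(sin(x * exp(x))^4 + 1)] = 4*(x + 1)*exp(x)*sin(x*exp(x))^3*cos(x*exp(x))/(sin(x*exp(x))^4 + 1)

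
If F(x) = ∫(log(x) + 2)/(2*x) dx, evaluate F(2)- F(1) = -1 + (log(2)/2 + 1)^2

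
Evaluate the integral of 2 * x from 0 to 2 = 4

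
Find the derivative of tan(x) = cos(x)^(-2)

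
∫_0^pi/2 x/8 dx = pi^2/64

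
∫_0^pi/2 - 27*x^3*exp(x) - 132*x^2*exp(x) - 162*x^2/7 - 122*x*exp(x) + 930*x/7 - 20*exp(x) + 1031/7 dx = (-3 + pi/7 + pi*exp(pi/2)/2)*(-3*(4 + 3*pi/2)^2 + 28 + 21*pi/2) - 60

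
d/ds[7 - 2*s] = -2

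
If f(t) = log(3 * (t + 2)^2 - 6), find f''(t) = (-2*t^2 - 8*t - 12)/(t^4 + 8*t^3 + 20*t^2 + 16*t + 4)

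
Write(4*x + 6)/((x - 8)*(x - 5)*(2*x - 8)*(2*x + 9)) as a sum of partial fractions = 48/(8075*(2*x + 9)) + 11/(68*(x - 4)) - 13/(57*(x - 5)) + 19/(300*(x - 8))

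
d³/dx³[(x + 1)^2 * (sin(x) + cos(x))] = x^2*sin(x) - x^2*cos(x) - 4*x*sin(x) - 8*x*cos(x) - 11*sin(x) - cos(x)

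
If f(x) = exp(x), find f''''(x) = exp(x)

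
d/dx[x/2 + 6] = 1/2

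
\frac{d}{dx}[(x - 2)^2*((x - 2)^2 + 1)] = 4*x^3 - 24*x^2 + 50*x - 36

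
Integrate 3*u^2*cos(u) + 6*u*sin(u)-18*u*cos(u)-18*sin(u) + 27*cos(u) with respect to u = 3*(u - 3)^2*sin(u) + C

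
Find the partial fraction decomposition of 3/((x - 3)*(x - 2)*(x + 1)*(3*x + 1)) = 81/(140*(3*x + 1)) - 1/(8*(x + 1)) - 1/(7*(x - 2)) + 3/(40*(x - 3))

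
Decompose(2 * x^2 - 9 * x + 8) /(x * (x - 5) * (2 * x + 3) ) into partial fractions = 8/(3*(2*x + 3)) + 1/(5*(x - 5)) - 8/(15*x)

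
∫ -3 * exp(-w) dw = 3*exp(-w) + C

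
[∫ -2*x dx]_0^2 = -4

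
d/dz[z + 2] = 1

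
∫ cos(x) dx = sin(x) + C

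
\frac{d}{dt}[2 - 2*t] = -2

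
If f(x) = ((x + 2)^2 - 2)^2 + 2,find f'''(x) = 24*x + 48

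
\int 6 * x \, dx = 3*x^2 + C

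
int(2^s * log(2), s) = 2^s + C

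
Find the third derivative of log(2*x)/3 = 2/(3*x^3)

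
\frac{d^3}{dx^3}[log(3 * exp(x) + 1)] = (-9*exp(2*x) + 3*exp(x))/(27*exp(3*x) + 27*exp(2*x) + 9*exp(x) + 1)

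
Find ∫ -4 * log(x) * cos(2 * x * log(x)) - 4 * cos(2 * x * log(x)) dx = -2*sin(2*x*log(x)) + C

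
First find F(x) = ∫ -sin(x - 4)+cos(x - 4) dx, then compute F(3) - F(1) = -sin(1) + sin(3) + cos(1) - cos(3)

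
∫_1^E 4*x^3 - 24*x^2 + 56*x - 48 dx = -9 + ((-2 + E)^2 + 2)^2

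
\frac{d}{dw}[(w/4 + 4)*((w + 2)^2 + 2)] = 3*w^2/4 + 10*w + 35/2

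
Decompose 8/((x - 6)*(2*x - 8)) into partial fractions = -2/(x - 4) + 2/(x - 6)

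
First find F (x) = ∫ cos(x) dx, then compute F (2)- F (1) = -sin(1) + sin(2)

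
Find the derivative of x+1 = 1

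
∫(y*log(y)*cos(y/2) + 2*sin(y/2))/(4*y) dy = log(y)*sin(y/2)/2 + C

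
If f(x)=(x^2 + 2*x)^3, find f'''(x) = 120*x^3 + 360*x^2 + 288*x + 48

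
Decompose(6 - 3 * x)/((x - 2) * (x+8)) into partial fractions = -3/(x + 8)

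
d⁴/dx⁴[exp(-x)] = exp(-x)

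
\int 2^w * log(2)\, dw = 2^w + C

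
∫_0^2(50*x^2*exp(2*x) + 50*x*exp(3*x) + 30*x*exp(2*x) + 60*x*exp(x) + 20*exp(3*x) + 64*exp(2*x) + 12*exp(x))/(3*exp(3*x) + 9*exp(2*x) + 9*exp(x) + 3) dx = 20/3 + 12*exp(4)/(1 + exp(2))^2 + 24*exp(2)/(1 + exp(2))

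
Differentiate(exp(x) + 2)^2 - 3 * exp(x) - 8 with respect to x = 2*exp(2*x) + exp(x)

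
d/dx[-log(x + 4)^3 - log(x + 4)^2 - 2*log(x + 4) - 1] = (-3*log(x + 4)^2 - 2*log(x + 4) - 2)/(x + 4)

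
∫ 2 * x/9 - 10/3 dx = x^2/9 - 10*x/3 + C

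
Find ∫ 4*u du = 2*u^2 + C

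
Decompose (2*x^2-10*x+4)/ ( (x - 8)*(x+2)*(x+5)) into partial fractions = 8/(3*(x + 5)) - 16/(15*(x + 2)) + 2/(5*(x - 8))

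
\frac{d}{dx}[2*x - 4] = 2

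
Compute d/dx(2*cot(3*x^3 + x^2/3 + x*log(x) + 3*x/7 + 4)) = -2*(9*x^2 + 2*x/3 + log(x) + 10/7)/sin(3*x^3 + x^2/3 + x*log(x) + 3*x/7 + 4)^2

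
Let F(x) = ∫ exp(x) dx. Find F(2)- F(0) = -1 + exp(2)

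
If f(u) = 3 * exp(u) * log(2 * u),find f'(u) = (3*u*exp(u)*log(u) + 3*u*exp(u)*log(2) + 3*exp(u))/u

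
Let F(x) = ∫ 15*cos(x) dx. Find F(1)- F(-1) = 30*sin(1)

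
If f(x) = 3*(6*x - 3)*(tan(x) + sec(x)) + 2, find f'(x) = 18*x*sin(x)/cos(x)^2 + 18*x/cos(x)^2 - 9*sin(x)/cos(x)^2 + 18*tan(x) + 18/cos(x) - 9/cos(x)^2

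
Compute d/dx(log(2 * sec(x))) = tan(x)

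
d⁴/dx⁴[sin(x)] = sin(x)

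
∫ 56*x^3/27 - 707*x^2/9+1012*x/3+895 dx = 14*x^4/27 - 707*x^3/27 + 506*x^2/3 + 895*x + C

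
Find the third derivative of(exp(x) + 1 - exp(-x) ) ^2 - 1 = (8*exp(4*x) + 2*exp(3*x) + 2*exp(x) - 8)*exp(-2*x)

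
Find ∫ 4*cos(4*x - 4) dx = sin(4*x - 4) + C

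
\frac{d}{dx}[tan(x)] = cos(x)^(-2)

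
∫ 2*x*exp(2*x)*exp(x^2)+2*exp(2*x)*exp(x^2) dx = exp((x + 1)^2 - 1) + C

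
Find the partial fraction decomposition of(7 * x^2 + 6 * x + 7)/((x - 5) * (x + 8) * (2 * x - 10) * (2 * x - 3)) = 127/(931*(2*x - 3)) - 407/(6422*(x + 8)) - 40/(8281*(x - 5)) + 106/(91*(x - 5)^2)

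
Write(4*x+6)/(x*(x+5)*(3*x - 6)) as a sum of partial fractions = -2/(15*(x + 5)) + 1/(3*(x - 2)) - 1/(5*x)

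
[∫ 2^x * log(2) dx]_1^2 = 2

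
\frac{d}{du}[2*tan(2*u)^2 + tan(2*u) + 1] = 2*(4*sin(2*u)/cos(2*u) + 1)/cos(2*u)^2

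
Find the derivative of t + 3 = 1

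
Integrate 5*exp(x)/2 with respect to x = 5*exp(x)/2 + C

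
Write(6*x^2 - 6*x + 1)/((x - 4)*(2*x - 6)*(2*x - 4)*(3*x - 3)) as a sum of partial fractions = -1/(72*(x - 1)) + 13/(24*(x - 2)) - 37/(24*(x - 3)) + 73/(72*(x - 4))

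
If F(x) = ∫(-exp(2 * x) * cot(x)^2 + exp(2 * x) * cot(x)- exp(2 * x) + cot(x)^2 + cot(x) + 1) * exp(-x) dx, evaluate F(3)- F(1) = (-exp(-3) + exp(3))*cot(3) - (E - exp(-1))*cot(1)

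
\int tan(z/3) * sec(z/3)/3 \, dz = sec(z/3) + C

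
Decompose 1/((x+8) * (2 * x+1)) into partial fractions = 2/(15*(2*x + 1)) - 1/(15*(x + 8))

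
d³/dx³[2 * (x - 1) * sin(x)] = -2*x*cos(x) - 6*sin(x) + 2*cos(x)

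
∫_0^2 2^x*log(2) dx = 3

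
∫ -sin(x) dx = cos(x) + C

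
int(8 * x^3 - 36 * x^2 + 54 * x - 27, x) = 2*x^4 - 12*x^3 + 27*x^2 - 27*x + C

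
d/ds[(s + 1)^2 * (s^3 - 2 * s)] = 5*s^4 + 8*s^3 - 3*s^2 - 8*s - 2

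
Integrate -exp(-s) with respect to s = exp(-s) + C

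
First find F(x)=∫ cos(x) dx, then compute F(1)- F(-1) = 2*sin(1)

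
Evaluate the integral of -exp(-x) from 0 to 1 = -1 + exp(-1)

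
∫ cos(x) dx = sin(x) + C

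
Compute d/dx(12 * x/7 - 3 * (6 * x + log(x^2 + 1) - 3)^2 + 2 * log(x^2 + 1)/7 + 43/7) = (-1512*x^3 - 252*x^2*log(x^2 + 1) + 264*x^2 - 84*x*log(x^2 + 1) - 1256*x - 252*log(x^2 + 1) + 768)/(7*x^2 + 7)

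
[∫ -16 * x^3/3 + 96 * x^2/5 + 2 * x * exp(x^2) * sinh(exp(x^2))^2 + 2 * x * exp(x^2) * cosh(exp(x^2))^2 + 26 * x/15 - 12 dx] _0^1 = -91/15 - sinh(2)/2 + sinh(2*E)/2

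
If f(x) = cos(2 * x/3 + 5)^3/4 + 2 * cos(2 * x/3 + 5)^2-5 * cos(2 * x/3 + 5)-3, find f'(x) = 77*sin(2*x/3 + 5)/24 - 4*sin(4*x/3 + 10)/3 - sin(2*x + 15)/8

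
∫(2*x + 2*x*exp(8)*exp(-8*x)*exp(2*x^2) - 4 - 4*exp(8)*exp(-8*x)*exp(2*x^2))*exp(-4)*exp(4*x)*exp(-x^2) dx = 2*sinh((x - 2)^2) + C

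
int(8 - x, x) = -x^2/2 + 8*x + C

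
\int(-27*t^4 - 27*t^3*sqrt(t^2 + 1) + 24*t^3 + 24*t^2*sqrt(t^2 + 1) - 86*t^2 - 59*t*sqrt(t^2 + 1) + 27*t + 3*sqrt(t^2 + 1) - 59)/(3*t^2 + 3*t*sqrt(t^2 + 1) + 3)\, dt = -3*t^3 + 4*t^2 - 59*t/3 + log(t + sqrt(t^2 + 1)) + C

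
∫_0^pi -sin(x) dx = -2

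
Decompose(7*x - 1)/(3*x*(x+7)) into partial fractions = 50/(21*(x + 7)) - 1/(21*x)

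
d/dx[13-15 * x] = -15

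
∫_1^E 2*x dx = -1 + exp(2)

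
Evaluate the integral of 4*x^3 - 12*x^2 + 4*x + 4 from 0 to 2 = 0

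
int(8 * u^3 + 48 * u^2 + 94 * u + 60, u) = 2*u^4 + 16*u^3 + 47*u^2 + 60*u + C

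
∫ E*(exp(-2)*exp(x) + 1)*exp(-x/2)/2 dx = 2*sinh(x/2 - 1) + C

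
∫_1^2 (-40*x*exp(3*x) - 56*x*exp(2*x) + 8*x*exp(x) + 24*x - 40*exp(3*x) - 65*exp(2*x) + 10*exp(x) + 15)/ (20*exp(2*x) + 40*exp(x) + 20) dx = -4*exp(2) - E/(1 + E) + exp(2)/(1 + exp(2)) + 51/20 + 2*E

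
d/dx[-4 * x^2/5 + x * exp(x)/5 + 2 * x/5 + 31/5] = x*exp(x)/5 - 8*x/5 + exp(x)/5 + 2/5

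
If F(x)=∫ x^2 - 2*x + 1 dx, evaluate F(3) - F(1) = 8/3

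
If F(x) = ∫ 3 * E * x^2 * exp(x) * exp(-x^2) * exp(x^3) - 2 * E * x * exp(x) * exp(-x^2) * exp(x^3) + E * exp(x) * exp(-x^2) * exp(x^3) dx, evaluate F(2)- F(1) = -exp(2) + exp(7)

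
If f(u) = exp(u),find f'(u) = exp(u)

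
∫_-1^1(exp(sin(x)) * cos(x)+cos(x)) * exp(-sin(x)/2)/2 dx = -2*exp(-sin(1)/2) + 2*exp(sin(1)/2)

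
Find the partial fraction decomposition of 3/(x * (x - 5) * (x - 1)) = -3/(4*(x - 1)) + 3/(20*(x - 5)) + 3/(5*x)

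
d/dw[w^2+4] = 2*w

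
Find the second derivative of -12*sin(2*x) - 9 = 48*sin(2*x)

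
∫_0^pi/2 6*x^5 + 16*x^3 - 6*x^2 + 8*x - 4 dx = -1 + (-1 + pi + pi^3/8)^2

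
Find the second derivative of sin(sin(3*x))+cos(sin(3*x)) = -9*sqrt(2)*(sin(3*x)*cos(sin(3*x) + pi/4) + sin(sin(3*x) + pi/4)*cos(3*x)^2)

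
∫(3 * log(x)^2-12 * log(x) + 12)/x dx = (log(x) - 2)^3 + C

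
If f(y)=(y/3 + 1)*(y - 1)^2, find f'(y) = y^2 + 2*y/3 - 5/3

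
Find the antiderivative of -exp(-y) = exp(-y) + C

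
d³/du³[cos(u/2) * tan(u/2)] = -cos(u/2)/8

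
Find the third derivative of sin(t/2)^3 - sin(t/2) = cos(t/2)/32 + 27*cos(3*t/2)/32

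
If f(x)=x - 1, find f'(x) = 1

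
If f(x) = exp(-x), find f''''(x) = exp(-x)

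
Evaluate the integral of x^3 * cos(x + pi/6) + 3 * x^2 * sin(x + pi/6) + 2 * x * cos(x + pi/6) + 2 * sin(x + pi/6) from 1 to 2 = -3*sin(pi/6 + 1) + 12*sin(pi/6 + 2)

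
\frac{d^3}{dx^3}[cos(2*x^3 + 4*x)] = 216*x^6*sin(2*x^3 + 4*x) + 432*x^4*sin(2*x^3 + 4*x) - 216*x^3*cos(2*x^3 + 4*x) + 288*x^2*sin(2*x^3 + 4*x) - 144*x*cos(2*x^3 + 4*x) + 52*sin(2*x^3 + 4*x)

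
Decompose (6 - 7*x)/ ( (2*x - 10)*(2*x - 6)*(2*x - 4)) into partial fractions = -1/(3*(x - 2)) + 15/(16*(x - 3)) - 29/(48*(x - 5))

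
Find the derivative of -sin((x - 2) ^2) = 2*(2 - x)*cos(x^2 - 4*x + 4)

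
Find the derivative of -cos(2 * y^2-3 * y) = (4*y - 3)*sin(y*(2*y - 3))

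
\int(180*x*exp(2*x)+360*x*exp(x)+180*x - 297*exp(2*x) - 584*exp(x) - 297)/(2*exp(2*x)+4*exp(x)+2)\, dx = ((exp(x) + 1)*(3*x + 10*(3*x - 5)^2 - 13) + 10*exp(x))/(2*(exp(x) + 1)) + C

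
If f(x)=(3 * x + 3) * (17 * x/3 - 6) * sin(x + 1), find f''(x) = -17*x^2*sin(x + 1) + x*sin(x + 1) + 68*x*cos(x + 1) + 52*sin(x + 1) - 2*cos(x + 1)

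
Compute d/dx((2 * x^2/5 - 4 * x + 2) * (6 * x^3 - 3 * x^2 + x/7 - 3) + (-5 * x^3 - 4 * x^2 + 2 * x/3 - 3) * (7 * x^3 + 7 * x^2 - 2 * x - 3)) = -210*x^5 - 303*x^4 - 2312*x^3/15 + 3226*x^2/35 - 3802*x/105 + 114/7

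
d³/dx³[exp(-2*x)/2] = -4*exp(-2*x)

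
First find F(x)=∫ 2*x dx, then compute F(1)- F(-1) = 0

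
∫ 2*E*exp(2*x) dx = exp(2*x + 1) + C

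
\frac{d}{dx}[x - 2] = 1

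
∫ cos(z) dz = sin(z) + C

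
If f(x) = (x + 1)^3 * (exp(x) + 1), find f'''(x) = x^3*exp(x) + 12*x^2*exp(x) + 39*x*exp(x) + 34*exp(x) + 6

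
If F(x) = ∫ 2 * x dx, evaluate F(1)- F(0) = 1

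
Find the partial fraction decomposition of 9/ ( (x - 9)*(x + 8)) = -9/(17*(x + 8)) + 9/(17*(x - 9))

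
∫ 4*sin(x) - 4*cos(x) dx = -4*sqrt(2)*sin(x + pi/4) + C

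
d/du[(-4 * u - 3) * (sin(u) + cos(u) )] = 4*u*sin(u) - 4*u*cos(u) - sin(u) - 7*cos(u)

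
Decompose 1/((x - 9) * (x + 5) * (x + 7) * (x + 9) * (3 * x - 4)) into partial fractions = -81/(338675*(3*x - 4)) + 1/(4464*(x + 9)) - 1/(1600*(x + 7)) + 1/(2128*(x + 5)) + 1/(92736*(x - 9))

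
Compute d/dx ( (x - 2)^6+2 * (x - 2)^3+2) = 6*x^5 - 60*x^4 + 240*x^3 - 474*x^2 + 456*x - 168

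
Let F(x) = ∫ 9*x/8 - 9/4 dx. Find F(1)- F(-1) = -9/2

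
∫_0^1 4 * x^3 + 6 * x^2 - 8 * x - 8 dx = -9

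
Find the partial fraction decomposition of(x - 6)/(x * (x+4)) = 5/(2*(x + 4)) - 3/(2*x)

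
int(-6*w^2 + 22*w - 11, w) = -2*w^3 + 11*w^2 - 11*w + C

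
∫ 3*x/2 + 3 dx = 3*x^2/4 + 3*x + C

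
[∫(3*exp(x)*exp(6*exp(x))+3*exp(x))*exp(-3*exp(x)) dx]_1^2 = -exp(3*E) - exp(-3*exp(2)) + exp(-3*E) + exp(3*exp(2))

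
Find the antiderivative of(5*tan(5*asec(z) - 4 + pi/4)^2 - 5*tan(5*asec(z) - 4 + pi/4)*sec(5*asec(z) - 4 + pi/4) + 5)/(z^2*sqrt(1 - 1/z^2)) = tan(5*asec(z) - 4 + pi/4) - sec(5*asec(z) - 4 + pi/4) + C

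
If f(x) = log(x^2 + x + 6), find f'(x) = (2*x + 1)/(x^2 + x + 6)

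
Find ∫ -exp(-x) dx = exp(-x) + C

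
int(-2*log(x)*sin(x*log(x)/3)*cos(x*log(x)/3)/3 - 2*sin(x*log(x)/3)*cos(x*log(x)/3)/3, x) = cos(x*log(x)/3)^2 + C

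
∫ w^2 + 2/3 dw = w^3/3 + 2*w/3 + C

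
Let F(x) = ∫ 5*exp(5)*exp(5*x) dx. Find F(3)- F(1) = -exp(10) + exp(20)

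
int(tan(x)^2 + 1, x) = tan(x) + C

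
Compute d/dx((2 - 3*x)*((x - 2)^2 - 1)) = -9*x^2 + 28*x - 17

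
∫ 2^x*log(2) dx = 2^x + C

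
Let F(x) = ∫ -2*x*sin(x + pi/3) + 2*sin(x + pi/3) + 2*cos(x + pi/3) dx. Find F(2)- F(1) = 2*cos(pi/3 + 2)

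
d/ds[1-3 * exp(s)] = -3*exp(s)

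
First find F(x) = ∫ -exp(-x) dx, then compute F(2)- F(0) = -1 + exp(-2)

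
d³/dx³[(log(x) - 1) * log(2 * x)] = (4*log(x) - 8 + 2*log(2))/x^3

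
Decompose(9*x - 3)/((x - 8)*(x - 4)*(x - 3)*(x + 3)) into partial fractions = 5/(77*(x + 3)) + 4/(5*(x - 3)) - 33/(28*(x - 4)) + 69/(220*(x - 8))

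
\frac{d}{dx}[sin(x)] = cos(x)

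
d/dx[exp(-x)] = -exp(-x)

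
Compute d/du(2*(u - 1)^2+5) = 4*u - 4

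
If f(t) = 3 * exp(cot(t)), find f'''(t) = -3*(3 + 6/tan(t) + 11/tan(t)^2 + 12/tan(t)^3 + 9/tan(t)^4 + 6/tan(t)^5 + tan(t)^(-6))*exp(1/tan(t))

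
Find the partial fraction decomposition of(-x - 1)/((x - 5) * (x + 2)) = -1/(7*(x + 2)) - 6/(7*(x - 5))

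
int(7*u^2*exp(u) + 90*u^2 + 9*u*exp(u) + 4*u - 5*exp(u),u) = u*(2*u*(15*u + 1) + (7*u - 5)*exp(u)) + C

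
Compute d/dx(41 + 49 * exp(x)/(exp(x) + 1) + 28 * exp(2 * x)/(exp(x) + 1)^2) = (105*exp(2*x) + 49*exp(x))/(exp(3*x) + 3*exp(2*x) + 3*exp(x) + 1)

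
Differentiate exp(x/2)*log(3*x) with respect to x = (x*exp(x/2)*log(x) + x*exp(x/2)*log(3) + 2*exp(x/2))/(2*x)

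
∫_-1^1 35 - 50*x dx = 70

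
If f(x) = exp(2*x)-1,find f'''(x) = 8*exp(2*x)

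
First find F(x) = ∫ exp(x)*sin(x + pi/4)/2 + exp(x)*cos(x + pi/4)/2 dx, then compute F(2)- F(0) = -sqrt(2)/4 + exp(2)*sin(pi/4 + 2)/2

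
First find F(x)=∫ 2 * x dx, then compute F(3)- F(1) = 8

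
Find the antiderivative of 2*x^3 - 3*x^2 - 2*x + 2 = x^4/2 - x^3 - x^2 + 2*x + C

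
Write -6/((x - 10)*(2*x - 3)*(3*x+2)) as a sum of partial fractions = -27/(208*(3*x + 2)) + 24/(221*(2*x - 3)) - 3/(272*(x - 10))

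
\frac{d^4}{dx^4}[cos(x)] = cos(x)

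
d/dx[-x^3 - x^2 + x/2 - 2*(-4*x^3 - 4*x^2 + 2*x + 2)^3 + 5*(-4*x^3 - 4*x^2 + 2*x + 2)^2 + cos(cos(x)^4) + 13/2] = 1152*x^8 + 3072*x^7 + 1344*x^6 - 2208*x^5 - 1600*x^4 + 384*x^3 + 333*x^2 - 26*x + 4*sin(x)*sin(cos(x)^4)*cos(x)^3 - 15/2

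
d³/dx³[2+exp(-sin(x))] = (sin(x) - 3)*exp(-sin(x))*sin(x)*cos(x)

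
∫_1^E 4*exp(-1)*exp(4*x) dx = -exp(3) + exp(-1 + 4*E)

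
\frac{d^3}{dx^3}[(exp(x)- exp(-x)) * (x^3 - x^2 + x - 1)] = (x^3*exp(2*x) + x^3 + 8*x^2*exp(2*x) - 10*x^2 + 13*x*exp(2*x) + 25*x + 2*exp(2*x) - 16)*exp(-x)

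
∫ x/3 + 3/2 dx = x^2/6 + 3*x/2 + C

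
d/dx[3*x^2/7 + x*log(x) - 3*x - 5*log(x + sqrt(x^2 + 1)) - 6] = (6*x^3 + 6*x^2*sqrt(x^2 + 1) + 7*x^2*log(x) - 14*x^2 + 7*x*sqrt(x^2 + 1)*log(x) - 14*x*sqrt(x^2 + 1) - 29*x - 35*sqrt(x^2 + 1) + 7*log(x) - 14)/(7*x^2 + 7*x*sqrt(x^2 + 1) + 7)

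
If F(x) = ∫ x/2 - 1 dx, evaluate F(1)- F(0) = -3/4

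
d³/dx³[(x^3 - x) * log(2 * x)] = (6*x^2*log(x) + 6*x^2*log(2) + 11*x^2 + 1)/x^2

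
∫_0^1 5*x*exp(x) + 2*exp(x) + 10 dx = 2*E + 13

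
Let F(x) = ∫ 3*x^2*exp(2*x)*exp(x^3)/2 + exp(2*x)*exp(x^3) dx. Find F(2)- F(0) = -1/2 + exp(12)/2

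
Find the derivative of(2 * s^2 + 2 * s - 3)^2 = 16*s^3 + 24*s^2 - 16*s - 12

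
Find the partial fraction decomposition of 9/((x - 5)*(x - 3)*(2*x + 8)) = 1/(14*(x + 4)) - 9/(28*(x - 3)) + 1/(4*(x - 5))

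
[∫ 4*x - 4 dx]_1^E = 2*(-1 + E)^2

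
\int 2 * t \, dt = t^2 + C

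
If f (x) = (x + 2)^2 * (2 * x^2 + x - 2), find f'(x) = 8*x^3 + 27*x^2 + 20*x - 4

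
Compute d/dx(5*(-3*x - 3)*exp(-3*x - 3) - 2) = (45*x + 30)*exp(-3*x - 3)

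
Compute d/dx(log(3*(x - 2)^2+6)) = (2*x - 4)/(x^2 - 4*x + 6)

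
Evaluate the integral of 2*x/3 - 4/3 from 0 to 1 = -1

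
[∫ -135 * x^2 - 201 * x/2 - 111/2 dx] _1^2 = -2085/4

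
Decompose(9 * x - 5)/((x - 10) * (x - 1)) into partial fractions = -4/(9*(x - 1)) + 85/(9*(x - 10))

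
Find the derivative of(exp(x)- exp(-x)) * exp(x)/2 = exp(2*x)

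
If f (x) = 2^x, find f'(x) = 2^x*log(2)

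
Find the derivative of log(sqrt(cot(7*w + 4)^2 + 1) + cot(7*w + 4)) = (-7*sqrt(sin(7*w + 4)^(-2))*cot(7*w + 4) - 7*cot(7*w + 4)^2 - 7)/(sqrt(sin(7*w + 4)^(-2)) + cot(7*w + 4))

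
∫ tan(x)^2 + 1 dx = tan(x) + C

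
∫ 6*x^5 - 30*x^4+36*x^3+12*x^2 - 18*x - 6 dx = x^6 - 6*x^5 + 9*x^4 + 4*x^3 - 9*x^2 - 6*x + C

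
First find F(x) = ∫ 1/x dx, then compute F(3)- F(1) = log(3)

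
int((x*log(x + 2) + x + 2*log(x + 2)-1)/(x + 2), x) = (x - 1)*log(x + 2) + C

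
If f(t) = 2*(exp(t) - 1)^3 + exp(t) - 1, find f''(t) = 18*exp(3*t) - 24*exp(2*t) + 7*exp(t)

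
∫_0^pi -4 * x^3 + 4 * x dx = (-1 + pi)^2*(-pi^2 - 2*pi - 1) + 1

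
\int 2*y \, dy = y^2 + C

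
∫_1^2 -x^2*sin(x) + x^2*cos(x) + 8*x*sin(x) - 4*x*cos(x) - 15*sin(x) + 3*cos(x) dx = -4*sin(1) - 4*cos(1) + cos(2) + sin(2)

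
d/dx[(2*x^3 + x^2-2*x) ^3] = 72*x^8 + 96*x^7 - 126*x^6 - 138*x^5 + 90*x^4 + 48*x^3 - 24*x^2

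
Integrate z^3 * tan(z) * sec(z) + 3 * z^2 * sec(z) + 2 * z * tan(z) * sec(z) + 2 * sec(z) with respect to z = z*(z^2 + 2)*sec(z) + C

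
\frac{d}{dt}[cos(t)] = -sin(t)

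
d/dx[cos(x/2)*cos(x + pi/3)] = -sin(x/2 + pi/3)/4 - 3*sin(3*x/2 + pi/3)/4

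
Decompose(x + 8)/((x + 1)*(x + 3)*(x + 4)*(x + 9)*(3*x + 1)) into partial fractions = 621/(4576*(3*x + 1)) - 1/(6240*(x + 9)) - 4/(165*(x + 4)) + 5/(96*(x + 3)) - 7/(96*(x + 1))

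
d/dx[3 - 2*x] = -2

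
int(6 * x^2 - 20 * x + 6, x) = 2*x^3 - 10*x^2 + 6*x + C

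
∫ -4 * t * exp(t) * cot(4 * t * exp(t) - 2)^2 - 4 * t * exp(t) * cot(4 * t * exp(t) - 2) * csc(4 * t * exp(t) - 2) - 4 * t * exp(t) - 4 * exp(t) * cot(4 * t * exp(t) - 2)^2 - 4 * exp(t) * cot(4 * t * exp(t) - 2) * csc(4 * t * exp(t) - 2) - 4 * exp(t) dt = cot(4*t*exp(t) - 2) + csc(4*t*exp(t) - 2) + C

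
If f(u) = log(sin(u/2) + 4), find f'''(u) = (sin(u) - 7*cos(u/2))/(4*(sin(u/2) + 4)^3)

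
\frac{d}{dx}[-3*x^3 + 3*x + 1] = 3 - 9*x^2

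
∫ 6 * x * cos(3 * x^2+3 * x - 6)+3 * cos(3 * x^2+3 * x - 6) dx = sin(3*(x^2 + x - 2)) + C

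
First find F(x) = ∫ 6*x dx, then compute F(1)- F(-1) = 0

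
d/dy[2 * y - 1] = 2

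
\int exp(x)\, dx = exp(x) + C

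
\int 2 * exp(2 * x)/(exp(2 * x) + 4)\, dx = log(exp(2*x) + 4) + C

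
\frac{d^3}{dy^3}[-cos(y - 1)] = -sin(y - 1)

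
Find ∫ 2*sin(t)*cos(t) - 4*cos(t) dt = (sin(t) - 2)^2 + C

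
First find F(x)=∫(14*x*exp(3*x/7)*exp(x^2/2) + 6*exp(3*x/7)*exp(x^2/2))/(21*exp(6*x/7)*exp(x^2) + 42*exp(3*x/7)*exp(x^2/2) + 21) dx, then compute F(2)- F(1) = -2*exp(13/14)/(3*(1 + exp(13/14))) + 2*exp(20/7)/(3*(1 + exp(20/7)))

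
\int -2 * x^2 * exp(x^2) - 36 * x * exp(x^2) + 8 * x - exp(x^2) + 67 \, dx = -(x + 18)*(-4*x + exp(x^2) + 5) + C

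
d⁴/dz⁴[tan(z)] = 24*tan(z)^5 + 40*tan(z)^3 + 16*tan(z)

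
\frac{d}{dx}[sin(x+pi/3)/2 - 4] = cos(x + pi/3)/2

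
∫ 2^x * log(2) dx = 2^x + C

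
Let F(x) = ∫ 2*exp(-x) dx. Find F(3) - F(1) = -2*exp(-3) + 2*exp(-1)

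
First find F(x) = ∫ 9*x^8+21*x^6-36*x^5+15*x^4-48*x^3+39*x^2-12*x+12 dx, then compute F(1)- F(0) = 8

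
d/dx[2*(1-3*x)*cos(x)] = 6*x*sin(x) - 2*sin(x) - 6*cos(x)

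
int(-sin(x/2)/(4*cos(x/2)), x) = log(cos(x/2))/2 + C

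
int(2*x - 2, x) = x^2 - 2*x + C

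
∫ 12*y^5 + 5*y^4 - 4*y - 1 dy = 2*y^6 + y^5 - 2*y^2 - y + C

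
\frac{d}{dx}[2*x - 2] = 2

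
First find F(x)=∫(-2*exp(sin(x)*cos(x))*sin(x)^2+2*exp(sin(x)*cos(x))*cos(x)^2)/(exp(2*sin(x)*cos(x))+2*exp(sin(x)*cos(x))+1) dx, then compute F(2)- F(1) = -2*exp(sin(2)/2)/(1 + exp(sin(2)/2)) + 2/(1 + exp(-sin(4)/2))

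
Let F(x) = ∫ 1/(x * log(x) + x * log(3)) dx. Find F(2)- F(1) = -log(log(3)) + log(log(6))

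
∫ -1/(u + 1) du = -log(u + 1) + C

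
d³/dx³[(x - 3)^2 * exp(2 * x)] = 8*x^2*exp(2*x) - 24*x*exp(2*x) + 12*exp(2*x)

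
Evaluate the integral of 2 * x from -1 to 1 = 0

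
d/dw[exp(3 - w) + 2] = -exp(3 - w)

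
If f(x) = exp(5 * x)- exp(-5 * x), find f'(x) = (5*exp(10*x) + 5)*exp(-5*x)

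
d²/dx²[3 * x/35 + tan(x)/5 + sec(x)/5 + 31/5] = (2*sin(x)/cos(x)^2 - 1 + 2/cos(x)^2)/(5*cos(x))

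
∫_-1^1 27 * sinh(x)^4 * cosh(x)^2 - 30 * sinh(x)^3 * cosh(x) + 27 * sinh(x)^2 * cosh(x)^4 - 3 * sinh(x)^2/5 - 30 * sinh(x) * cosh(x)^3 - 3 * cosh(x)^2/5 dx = -3*sinh(2)/5 + 18*sinh(1)^3*cosh(1)^3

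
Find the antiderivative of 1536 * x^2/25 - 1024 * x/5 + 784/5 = 512*x^3/25 - 512*x^2/5 + 784*x/5 + C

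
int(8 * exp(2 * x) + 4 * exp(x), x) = (2*exp(x) + 1)^2 + C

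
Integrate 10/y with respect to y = 10*log(y) + C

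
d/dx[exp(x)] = exp(x)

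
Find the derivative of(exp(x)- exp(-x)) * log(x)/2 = (x*exp(2*x)*log(x) + x*log(x) + exp(2*x) - 1)*exp(-x)/(2*x)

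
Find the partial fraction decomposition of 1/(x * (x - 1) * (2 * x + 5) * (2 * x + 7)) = -2/(63*(2*x + 7)) + 2/(35*(2*x + 5)) + 1/(63*(x - 1)) - 1/(35*x)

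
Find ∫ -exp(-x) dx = exp(-x) + C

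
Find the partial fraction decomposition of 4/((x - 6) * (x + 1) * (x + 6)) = 1/(15*(x + 6)) - 4/(35*(x + 1)) + 1/(21*(x - 6))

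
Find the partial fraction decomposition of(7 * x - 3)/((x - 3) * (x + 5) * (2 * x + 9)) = 46/(5*(2*x + 9)) - 19/(4*(x + 5)) + 3/(20*(x - 3))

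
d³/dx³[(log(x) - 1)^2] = (4*log(x) - 10)/x^3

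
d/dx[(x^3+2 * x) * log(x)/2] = 3*x^2*log(x)/2 + x^2/2 + log(x) + 1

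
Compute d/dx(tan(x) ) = cos(x)^(-2)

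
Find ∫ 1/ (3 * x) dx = log(x)/3 + C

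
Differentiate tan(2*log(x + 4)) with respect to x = 2/((x + 4)*cos(2*log(x + 4))^2)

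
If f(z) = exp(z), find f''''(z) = exp(z)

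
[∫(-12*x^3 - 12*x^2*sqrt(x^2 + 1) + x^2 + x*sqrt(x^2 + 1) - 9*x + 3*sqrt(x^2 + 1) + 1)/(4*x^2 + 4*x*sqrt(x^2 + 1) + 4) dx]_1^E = -3*exp(2)/2 - 3*log(1 + sqrt(2))/4 + E/4 + 5/4 + 3*log(E + sqrt(1 + exp(2)))/4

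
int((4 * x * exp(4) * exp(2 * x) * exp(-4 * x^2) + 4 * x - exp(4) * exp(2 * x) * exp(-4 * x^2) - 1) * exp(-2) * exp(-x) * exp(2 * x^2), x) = -2*sinh(-2*x^2 + x + 2) + C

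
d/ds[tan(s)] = cos(s)^(-2)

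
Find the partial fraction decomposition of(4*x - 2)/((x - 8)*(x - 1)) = -2/(7*(x - 1)) + 30/(7*(x - 8))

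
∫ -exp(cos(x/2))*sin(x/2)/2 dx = exp(cos(x/2)) + C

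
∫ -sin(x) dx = cos(x) + C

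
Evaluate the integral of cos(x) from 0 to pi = 0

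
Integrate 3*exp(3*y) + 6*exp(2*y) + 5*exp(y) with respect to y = (exp(y) + 1)^3 + 2*exp(y) + C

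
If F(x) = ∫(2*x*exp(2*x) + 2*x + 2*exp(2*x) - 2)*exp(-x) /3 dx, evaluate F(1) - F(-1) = 0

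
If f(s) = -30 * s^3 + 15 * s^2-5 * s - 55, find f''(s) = 30 - 180*s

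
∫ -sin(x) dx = cos(x) + C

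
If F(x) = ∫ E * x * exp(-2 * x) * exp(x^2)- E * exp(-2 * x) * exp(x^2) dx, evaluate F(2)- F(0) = 0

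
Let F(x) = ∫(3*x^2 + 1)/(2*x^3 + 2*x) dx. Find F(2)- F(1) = -log(2)/2 + log(10)/2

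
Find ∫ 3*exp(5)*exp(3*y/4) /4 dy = exp(3*y/4 + 5) + C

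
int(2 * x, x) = x^2 + C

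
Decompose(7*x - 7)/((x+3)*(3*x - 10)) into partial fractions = 49/(19*(3*x - 10)) + 28/(19*(x + 3))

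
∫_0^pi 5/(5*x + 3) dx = -log(3) + log(3 + 5*pi)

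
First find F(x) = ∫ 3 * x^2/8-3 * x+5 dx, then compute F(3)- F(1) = 5/4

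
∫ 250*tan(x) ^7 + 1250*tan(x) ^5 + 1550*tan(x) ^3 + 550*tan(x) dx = (125*tan(x)^4/3 + 250*tan(x)^2 + 275)*tan(x)^2 + C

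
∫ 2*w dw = w^2 + C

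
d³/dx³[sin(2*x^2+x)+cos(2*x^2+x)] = 64*x^3*sin(2*x^2 + x) - 64*x^3*cos(2*x^2 + x) + 48*x^2*sin(2*x^2 + x) - 48*x^2*cos(2*x^2 + x) - 36*x*sin(2*x^2 + x) - 60*x*cos(2*x^2 + x) - 11*sin(2*x^2 + x) - 13*cos(2*x^2 + x)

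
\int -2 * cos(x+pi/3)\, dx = -2*sin(x + pi/3) + C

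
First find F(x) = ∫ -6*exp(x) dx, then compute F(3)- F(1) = -6*exp(3) + 6*E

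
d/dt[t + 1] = 1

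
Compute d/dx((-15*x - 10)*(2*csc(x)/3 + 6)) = 10*x*cot(x)*csc(x) + 20*cot(x)*csc(x)/3 - 10*csc(x) - 90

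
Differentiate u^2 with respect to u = 2*u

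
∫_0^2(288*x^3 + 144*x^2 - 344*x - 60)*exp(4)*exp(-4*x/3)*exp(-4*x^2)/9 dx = -4*exp(4) - 44*exp(-44/3)/3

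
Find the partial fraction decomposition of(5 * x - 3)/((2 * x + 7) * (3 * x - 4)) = 11/(29*(3*x - 4)) + 41/(29*(2*x + 7))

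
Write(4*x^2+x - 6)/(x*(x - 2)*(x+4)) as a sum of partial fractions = 9/(4*(x + 4)) + 1/(x - 2) + 3/(4*x)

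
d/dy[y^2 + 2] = 2*y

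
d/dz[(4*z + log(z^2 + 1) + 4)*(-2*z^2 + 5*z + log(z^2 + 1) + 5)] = (-24*z^4 - 4*z^3*log(z^2 + 1) + 20*z^3 + 9*z^2*log(z^2 + 1) + 34*z^2 + 42*z + 9*log(z^2 + 1) + 40)/(z^2 + 1)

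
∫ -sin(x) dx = cos(x) + C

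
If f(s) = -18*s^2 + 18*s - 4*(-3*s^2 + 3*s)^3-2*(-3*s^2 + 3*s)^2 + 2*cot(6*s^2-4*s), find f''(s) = 3240*s^4 - 6480*s^3 + 3672*s^2 + 576*s^2*cos(6*s^2 - 4*s)/sin(6*s^2 - 4*s)^3 - 432*s - 384*s*cos(6*s^2 - 4*s)/sin(6*s^2 - 4*s)^3 - 72 - 24/sin(6*s^2 - 4*s)^2 + 64*cos(6*s^2 - 4*s)/sin(6*s^2 - 4*s)^3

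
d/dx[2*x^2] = 4*x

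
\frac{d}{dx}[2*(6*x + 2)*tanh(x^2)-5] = 24*x^2/cosh(x^2)^2 + 8*x/cosh(x^2)^2 + 12*tanh(x^2)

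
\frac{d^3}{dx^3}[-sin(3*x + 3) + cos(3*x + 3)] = 27*sqrt(2)*sin(3*x + pi/4 + 3)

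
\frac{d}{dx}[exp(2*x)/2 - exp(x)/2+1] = exp(2*x) - exp(x)/2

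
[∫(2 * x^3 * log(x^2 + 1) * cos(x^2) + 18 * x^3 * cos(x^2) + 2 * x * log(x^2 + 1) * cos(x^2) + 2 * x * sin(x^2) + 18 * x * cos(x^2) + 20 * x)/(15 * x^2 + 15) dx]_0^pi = -6 + (log(1 + pi^2)/3 + 3)*(sin(pi^2)/5 + 2)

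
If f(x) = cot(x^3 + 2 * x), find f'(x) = -(3*x^2 + 2)/sin(x*(x^2 + 2))^2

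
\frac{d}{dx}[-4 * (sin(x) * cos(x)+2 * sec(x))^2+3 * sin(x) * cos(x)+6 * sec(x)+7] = 8*sin(x)^3*cos(x) + 16*sin(x)^2*sec(x) - 3*sin(x)^2 - 16*sin(x)^2/cos(x) - 8*sin(x)*cos(x)^3 + 3*cos(x)^2 - 16*cos(x) - 32*tan(x)*sec(x)^2 + 6*tan(x)*sec(x)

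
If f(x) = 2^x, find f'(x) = 2^x*log(2)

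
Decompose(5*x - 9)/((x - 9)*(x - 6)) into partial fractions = -7/(x - 6) + 12/(x - 9)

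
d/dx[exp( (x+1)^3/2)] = 3*x^2*exp(x^3/2 + 3*x^2/2 + 3*x/2 + 1/2)/2 + 3*x*exp(x^3/2 + 3*x^2/2 + 3*x/2 + 1/2) + 3*exp(x^3/2 + 3*x^2/2 + 3*x/2 + 1/2)/2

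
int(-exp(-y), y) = exp(-y) + C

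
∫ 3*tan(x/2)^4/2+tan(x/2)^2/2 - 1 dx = (tan(x/2)^2 - 2)*tan(x/2) + C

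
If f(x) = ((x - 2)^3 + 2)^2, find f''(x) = 30*x^4 - 240*x^3 + 720*x^2 - 936*x + 432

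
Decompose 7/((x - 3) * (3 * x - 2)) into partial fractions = -3/(3*x - 2) + 1/(x - 3)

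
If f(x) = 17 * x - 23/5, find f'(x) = 17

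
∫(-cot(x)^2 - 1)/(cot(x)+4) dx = log(cot(x) + 4) + C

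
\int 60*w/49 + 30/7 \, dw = 30*w^2/49 + 30*w/7 + C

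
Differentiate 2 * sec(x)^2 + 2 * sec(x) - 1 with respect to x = 2*(1 + 2/cos(x))*sin(x)/cos(x)^2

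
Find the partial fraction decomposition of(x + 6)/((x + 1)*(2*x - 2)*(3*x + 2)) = -24/(5*(3*x + 2)) + 5/(4*(x + 1)) + 7/(20*(x - 1))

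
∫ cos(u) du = sin(u) + C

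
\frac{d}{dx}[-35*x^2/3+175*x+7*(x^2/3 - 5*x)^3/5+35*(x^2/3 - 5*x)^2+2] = 14*x^5/45 - 35*x^4/3 + 1400*x^3/9 - 875*x^2 + 5180*x/3 + 175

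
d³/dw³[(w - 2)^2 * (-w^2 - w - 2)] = 18 - 24*w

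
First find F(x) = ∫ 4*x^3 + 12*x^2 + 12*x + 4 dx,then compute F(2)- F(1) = 65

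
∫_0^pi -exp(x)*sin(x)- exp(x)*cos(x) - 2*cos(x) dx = 0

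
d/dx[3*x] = 3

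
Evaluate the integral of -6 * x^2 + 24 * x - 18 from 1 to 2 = 4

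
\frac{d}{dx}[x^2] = 2*x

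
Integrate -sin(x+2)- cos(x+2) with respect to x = sqrt(2)*cos(x + pi/4 + 2) + C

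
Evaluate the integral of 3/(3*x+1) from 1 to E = -log(12) + log(3 + 9*E)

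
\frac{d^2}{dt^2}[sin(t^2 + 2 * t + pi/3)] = -4*t^2*sin(t^2 + 2*t + pi/3) - 8*t*sin(t^2 + 2*t + pi/3) - 4*sin(t^2 + 2*t + pi/3) + 2*cos(t^2 + 2*t + pi/3)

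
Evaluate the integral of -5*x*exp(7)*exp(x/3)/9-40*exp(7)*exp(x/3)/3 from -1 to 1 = -110*exp(22/3)/3 + 100*exp(20/3)/3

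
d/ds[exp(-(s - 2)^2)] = (4 - 2*s)*exp(-s^2 + 4*s - 4)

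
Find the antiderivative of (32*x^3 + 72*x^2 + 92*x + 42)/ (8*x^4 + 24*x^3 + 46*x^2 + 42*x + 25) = log((4*x^2 + 6*x + 7)^2 + 1) + C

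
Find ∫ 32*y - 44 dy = 16*y^2 - 44*y + C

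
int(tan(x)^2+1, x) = tan(x) + C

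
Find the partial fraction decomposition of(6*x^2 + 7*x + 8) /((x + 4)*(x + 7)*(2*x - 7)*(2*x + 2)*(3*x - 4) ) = -81/(2600*(3*x - 4)) + 848/(36855*(2*x - 7)) + 253/(18900*(x + 7)) - 19/(1080*(x + 4)) + 1/(324*(x + 1))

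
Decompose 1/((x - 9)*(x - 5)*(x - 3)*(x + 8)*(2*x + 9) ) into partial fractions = -16/(53865*(2*x + 9)) + 1/(17017*(x + 8)) + 1/(1980*(x - 3)) - 1/(1976*(x - 5)) + 1/(11016*(x - 9))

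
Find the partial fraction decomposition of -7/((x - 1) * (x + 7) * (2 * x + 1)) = 28/(39*(2*x + 1)) - 7/(104*(x + 7)) - 7/(24*(x - 1))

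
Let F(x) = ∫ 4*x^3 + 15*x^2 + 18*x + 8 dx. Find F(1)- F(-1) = 26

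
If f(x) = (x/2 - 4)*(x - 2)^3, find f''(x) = 6*x^2 - 42*x + 60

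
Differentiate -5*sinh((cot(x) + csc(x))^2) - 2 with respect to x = 10*(cos(x)^2 + 2*cos(x) + 1)*cosh(-1 + 2*cos(x)/sin(x)^2 + 2/sin(x)^2)/sin(x)^3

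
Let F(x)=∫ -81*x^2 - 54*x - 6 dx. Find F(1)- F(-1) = -66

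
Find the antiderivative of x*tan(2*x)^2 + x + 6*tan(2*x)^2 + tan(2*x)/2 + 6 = (x/2 + 3)*tan(2*x) + C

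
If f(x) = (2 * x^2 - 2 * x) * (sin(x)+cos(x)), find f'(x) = -2*x^2*sin(x) + 2*x^2*cos(x) + 6*x*sin(x) + 2*x*cos(x) - 2*sin(x) - 2*cos(x)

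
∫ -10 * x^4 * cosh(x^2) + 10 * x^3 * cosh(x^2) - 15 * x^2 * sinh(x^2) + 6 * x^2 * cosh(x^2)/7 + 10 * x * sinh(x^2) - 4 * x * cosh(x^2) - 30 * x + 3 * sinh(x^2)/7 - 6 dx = -15*x^2 - 6*x - (35*x^3 - 35*x^2 - 3*x + 14)*sinh(x^2)/7 + C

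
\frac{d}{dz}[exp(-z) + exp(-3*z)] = (-exp(2*z) - 3)*exp(-3*z)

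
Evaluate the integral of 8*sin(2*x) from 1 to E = -4*cos(2*E) + 4*cos(2)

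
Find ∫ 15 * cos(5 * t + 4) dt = 3*sin(5*t + 4) + C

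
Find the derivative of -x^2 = -2*x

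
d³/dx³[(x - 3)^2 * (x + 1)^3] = 60*x^2 - 72*x - 36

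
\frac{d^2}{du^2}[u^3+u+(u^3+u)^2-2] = 30*u^4 + 24*u^2 + 6*u + 2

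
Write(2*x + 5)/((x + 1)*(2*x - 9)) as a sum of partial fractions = 28/(11*(2*x - 9)) - 3/(11*(x + 1))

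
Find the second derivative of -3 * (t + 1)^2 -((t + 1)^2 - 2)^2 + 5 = -12*t^2 - 24*t - 10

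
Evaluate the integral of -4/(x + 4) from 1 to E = -4*log(E + 4) + 4*log(5)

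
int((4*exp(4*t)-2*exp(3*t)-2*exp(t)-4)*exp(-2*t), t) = -4*sinh(t) + 4*cosh(2*t) + C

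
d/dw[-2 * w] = -2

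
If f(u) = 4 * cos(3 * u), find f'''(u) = 108*sin(3*u)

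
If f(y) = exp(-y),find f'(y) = -exp(-y)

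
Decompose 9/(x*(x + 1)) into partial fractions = -9/(x + 1) + 9/x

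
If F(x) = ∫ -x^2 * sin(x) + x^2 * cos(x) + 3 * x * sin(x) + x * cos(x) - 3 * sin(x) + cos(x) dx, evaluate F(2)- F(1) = -2*sin(1) + 4*cos(2) - 2*cos(1) + 4*sin(2)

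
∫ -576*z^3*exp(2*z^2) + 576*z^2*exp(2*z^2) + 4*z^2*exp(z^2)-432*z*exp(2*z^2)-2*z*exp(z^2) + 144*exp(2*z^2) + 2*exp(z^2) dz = (2*z - 1)*((36 - 72*z)*exp(z^2) + 1)*exp(z^2) + C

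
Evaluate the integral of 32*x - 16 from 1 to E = -4 + (2 - 4*E)^2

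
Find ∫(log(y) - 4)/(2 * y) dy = (log(y) - 4)^2/4 + C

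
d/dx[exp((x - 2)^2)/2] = x*exp(x^2 - 4*x + 4) - 2*exp(x^2 - 4*x + 4)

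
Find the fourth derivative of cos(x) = cos(x)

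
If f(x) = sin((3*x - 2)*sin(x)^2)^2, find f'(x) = 12*x*sin(x)*sin((3*x - 2)*sin(x)^2)*cos(x)*cos((3*x - 2)*sin(x)^2) + 6*sin(x)^2*sin((3*x - 2)*sin(x)^2)*cos((3*x - 2)*sin(x)^2) - 8*sin(x)*sin((3*x - 2)*sin(x)^2)*cos(x)*cos((3*x - 2)*sin(x)^2)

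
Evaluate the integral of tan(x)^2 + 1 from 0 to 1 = tan(1)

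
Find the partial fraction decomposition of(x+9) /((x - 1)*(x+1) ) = -4/(x + 1) + 5/(x - 1)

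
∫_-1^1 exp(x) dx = E - exp(-1)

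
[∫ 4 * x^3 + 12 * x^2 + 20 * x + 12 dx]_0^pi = -9 + (2 + (1 + pi)^2)^2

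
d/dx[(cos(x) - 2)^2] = 4*sin(x) - sin(2*x)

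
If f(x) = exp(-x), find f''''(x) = exp(-x)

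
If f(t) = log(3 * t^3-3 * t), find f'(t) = (3*t^2 - 1)/(t^3 - t)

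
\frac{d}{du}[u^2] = 2*u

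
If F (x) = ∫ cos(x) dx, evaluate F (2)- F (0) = sin(2)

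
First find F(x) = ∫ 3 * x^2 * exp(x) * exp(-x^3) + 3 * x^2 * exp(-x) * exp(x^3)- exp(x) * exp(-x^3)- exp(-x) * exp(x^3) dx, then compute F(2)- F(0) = -exp(-6) + exp(6)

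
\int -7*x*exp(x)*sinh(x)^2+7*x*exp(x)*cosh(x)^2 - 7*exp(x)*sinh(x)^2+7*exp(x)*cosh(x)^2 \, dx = 7*x*exp(x) + C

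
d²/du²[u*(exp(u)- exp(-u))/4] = (u*exp(2*u) - u + 2*exp(2*u) + 2)*exp(-u)/4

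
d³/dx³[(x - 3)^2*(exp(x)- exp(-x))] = (x^2*exp(2*x) + x^2 - 12*x - 3*exp(2*x) + 33)*exp(-x)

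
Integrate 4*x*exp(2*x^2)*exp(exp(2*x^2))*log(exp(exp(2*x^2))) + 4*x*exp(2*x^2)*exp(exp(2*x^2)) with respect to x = exp(2*x^2)*exp(exp(2*x^2)) + C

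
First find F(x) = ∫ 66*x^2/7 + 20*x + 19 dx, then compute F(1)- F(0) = 225/7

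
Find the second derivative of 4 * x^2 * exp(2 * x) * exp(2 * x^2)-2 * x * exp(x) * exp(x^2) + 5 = 64*x^4*exp(2*x^2 + 2*x) - 8*x^3*exp(x^2 + x) + 64*x^3*exp(2*x^2 + 2*x) - 8*x^2*exp(x^2 + x) + 96*x^2*exp(2*x^2 + 2*x) - 14*x*exp(x^2 + x) + 32*x*exp(2*x^2 + 2*x) - 4*exp(x^2 + x) + 8*exp(2*x^2 + 2*x)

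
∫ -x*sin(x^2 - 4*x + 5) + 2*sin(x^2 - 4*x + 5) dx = cos((x - 2)^2 + 1)/2 + C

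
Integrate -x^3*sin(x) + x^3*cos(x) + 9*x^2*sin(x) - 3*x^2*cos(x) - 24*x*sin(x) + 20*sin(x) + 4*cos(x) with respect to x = sqrt(2)*(x - 2)^3*sin(x + pi/4) + C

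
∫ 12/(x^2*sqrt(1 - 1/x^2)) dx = -12*acsc(x) + C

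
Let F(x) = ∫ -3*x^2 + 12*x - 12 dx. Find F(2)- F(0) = -8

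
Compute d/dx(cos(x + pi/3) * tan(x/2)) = -sin(x + pi/3)*tan(x/2) + cos(x + pi/3)/(2*cos(x/2)^2)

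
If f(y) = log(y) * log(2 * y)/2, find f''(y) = (-2*log(y) - log(2) + 2)/(2*y^2)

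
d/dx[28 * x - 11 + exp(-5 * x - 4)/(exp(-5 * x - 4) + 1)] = (51*exp(5*x + 4) + 28*exp(10*x + 8) + 28)/(exp(8)*exp(10*x) + 2*exp(4)*exp(5*x) + 1)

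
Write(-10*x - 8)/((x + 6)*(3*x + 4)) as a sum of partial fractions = 8/(7*(3*x + 4)) - 26/(7*(x + 6))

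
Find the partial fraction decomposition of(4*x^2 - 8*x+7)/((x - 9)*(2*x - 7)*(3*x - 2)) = 31/(425*(3*x - 2)) - 112/(187*(2*x - 7)) + 259/(275*(x - 9))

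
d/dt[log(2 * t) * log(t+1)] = (t*log(t) + t*log(t + 1) + t*log(2) + log(t + 1))/(t^2 + t)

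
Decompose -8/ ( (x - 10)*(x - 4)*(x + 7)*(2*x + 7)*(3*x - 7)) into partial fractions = -162/(28175*(3*x - 7)) + 128/(99225*(2*x + 7)) - 2/(9163*(x + 7)) + 4/(2475*(x - 4)) - 4/(31671*(x - 10))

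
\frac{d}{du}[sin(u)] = cos(u)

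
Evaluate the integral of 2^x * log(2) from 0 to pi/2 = -1 + 2^(pi/2)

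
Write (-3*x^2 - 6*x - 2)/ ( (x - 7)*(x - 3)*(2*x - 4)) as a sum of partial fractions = -13/(5*(x - 2)) + 47/(8*(x - 3)) - 191/(40*(x - 7))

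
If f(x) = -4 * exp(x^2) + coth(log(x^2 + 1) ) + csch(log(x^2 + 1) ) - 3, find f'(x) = -2*x*(4*x^2*exp(x^2) + 4*exp(x^2) + cosh(log(x^2 + 1))/sinh(log(x^2 + 1))^2 + sinh(log(x^2 + 1))^(-2))/(x^2 + 1)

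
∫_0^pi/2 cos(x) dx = 1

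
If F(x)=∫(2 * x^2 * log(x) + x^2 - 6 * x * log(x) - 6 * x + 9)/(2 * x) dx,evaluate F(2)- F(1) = log(2)/2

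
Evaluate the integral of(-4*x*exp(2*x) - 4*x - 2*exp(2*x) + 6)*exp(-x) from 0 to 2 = -6*exp(2) + 6*exp(-2)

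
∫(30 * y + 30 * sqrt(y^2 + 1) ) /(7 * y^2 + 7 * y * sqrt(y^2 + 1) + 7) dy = 30*log(y + sqrt(y^2 + 1))/7 + C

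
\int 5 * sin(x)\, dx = -5*cos(x) + C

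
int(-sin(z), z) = cos(z) + C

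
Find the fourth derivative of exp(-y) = exp(-y)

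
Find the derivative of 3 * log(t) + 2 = 3/t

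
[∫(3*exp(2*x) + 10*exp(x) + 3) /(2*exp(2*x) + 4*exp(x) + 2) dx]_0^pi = -1 + 2*exp(pi)/(1 + exp(pi)) + 3*pi/2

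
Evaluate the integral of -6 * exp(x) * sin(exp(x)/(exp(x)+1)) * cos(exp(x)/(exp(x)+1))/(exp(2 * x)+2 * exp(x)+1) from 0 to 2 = -3*cos(1)/2 + 3*cos(2*exp(2)/(1 + exp(2)))/2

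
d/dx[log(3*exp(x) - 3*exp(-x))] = (exp(2*x) + 1)/(exp(2*x) - 1)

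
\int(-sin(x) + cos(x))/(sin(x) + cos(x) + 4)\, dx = log(sin(x) + cos(x) + 4) + C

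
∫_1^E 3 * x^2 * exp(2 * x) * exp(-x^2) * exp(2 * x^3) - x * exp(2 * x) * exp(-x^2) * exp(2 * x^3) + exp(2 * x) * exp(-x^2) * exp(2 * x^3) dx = -exp(3)/2 + exp(-exp(2) + 2*E + 2*exp(3))/2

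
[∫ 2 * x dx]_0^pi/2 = pi^2/4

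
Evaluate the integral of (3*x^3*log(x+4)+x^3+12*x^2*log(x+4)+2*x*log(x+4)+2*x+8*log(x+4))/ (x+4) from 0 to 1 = 3*log(5)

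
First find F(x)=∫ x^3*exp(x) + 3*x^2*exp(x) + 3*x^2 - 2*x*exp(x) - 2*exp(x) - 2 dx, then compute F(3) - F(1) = E + 22 + 21*exp(3)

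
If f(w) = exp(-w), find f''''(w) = exp(-w)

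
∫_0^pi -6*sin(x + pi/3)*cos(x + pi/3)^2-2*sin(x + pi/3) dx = -5/2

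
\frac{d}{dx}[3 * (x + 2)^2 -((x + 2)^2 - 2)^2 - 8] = -4*x^3 - 24*x^2 - 34*x - 4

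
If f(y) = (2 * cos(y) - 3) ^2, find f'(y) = 12*sin(y) - 4*sin(2*y)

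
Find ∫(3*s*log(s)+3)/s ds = 3*(s + 1)*(log(s) - 1) + C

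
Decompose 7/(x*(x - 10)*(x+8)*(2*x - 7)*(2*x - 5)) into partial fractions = 4/(225*(2*x - 5)) - 4/(299*(2*x - 7)) + 1/(9936*(x + 8)) + 7/(35100*(x - 10)) - 1/(400*x)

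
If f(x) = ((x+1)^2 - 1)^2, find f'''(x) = 24*x + 24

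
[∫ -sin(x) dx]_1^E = cos(E) - cos(1)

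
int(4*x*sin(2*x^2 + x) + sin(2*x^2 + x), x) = -cos(x*(2*x + 1)) + C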